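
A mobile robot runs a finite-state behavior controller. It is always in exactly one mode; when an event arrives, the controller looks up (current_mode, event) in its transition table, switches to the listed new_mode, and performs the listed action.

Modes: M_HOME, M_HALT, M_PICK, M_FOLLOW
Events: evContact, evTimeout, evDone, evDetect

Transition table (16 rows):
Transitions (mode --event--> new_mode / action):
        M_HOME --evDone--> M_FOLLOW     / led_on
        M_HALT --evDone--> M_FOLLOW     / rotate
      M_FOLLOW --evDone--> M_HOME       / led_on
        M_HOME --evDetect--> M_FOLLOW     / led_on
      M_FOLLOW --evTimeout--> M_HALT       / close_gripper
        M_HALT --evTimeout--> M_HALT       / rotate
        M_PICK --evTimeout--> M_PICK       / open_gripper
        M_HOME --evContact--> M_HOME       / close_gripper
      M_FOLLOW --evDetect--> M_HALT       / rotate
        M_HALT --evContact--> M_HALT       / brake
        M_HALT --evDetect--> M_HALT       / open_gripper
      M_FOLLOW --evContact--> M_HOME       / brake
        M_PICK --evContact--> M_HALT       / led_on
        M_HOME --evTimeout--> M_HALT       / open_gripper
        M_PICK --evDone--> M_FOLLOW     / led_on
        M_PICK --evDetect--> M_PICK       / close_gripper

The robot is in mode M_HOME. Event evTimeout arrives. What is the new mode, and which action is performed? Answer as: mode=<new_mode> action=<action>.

mode=M_HALT action=open_gripper

current mode = M_HOME; filter table to that mode:
  (M_HOME, evDone) → (M_FOLLOW, led_on)
  (M_HOME, evDetect) → (M_FOLLOW, led_on)
  (M_HOME, evContact) → (M_HOME, close_gripper)
  (M_HOME, evTimeout) → (M_HALT, open_gripper)  ← event matches
event = evTimeout selects (M_HALT, open_gripper)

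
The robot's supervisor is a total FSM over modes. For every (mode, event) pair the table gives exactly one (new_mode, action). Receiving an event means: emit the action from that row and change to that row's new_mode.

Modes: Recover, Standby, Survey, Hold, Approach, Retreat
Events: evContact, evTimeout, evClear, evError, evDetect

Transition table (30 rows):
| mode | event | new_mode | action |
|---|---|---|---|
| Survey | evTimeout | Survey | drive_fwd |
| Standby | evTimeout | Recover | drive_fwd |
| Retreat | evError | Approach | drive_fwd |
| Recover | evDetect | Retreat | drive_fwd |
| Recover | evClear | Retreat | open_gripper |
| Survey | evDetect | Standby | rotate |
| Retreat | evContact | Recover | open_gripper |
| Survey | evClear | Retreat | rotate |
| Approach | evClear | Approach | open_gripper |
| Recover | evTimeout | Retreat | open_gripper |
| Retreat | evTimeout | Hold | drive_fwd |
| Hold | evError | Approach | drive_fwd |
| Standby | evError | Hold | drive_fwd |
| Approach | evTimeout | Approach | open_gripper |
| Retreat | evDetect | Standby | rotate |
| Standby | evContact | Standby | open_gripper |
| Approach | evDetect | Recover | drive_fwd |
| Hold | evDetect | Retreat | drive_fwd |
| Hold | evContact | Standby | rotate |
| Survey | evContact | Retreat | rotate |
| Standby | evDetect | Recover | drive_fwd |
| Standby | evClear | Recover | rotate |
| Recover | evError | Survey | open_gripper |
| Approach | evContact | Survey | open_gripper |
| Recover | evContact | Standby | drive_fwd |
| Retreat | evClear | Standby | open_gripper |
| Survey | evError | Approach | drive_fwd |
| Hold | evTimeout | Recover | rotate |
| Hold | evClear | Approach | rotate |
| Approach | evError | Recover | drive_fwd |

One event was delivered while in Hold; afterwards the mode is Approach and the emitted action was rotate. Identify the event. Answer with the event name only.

evClear

try evContact: (Hold, evContact) → (Standby, rotate)
try evTimeout: (Hold, evTimeout) → (Recover, rotate)
try evClear: (Hold, evClear) → (Approach, rotate)  ← matches
try evError: (Hold, evError) → (Approach, drive_fwd)
try evDetect: (Hold, evDetect) → (Retreat, drive_fwd)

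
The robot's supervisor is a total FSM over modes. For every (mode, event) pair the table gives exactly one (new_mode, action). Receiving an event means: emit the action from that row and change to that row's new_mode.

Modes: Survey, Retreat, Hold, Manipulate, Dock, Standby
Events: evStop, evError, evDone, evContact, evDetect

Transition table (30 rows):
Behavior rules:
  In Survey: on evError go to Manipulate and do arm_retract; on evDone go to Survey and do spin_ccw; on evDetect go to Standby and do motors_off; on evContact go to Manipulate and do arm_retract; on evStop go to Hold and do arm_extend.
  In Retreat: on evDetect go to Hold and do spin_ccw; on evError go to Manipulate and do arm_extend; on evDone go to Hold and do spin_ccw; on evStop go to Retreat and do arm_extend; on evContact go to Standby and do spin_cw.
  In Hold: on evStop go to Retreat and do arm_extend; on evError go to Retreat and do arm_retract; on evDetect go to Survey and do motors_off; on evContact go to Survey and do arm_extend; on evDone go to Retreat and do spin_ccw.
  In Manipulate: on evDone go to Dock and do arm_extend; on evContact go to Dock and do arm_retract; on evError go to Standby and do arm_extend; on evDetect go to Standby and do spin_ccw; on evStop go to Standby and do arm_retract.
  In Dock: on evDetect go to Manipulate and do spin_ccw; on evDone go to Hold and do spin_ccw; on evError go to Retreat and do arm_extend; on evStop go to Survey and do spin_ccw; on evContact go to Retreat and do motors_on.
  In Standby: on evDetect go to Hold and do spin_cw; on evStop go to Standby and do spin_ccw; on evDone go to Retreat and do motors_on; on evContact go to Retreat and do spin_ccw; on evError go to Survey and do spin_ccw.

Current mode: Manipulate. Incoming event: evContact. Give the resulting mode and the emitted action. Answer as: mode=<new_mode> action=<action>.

current mode = Manipulate; filter table to that mode:
  (Manipulate, evDone) → (Dock, arm_extend)
  (Manipulate, evContact) → (Dock, arm_retract)  ← event matches
  (Manipulate, evError) → (Standby, arm_extend)
  (Manipulate, evDetect) → (Standby, spin_ccw)
  (Manipulate, evStop) → (Standby, arm_retract)
event = evContact selects (Dock, arm_retract)

mode=Dock action=arm_retract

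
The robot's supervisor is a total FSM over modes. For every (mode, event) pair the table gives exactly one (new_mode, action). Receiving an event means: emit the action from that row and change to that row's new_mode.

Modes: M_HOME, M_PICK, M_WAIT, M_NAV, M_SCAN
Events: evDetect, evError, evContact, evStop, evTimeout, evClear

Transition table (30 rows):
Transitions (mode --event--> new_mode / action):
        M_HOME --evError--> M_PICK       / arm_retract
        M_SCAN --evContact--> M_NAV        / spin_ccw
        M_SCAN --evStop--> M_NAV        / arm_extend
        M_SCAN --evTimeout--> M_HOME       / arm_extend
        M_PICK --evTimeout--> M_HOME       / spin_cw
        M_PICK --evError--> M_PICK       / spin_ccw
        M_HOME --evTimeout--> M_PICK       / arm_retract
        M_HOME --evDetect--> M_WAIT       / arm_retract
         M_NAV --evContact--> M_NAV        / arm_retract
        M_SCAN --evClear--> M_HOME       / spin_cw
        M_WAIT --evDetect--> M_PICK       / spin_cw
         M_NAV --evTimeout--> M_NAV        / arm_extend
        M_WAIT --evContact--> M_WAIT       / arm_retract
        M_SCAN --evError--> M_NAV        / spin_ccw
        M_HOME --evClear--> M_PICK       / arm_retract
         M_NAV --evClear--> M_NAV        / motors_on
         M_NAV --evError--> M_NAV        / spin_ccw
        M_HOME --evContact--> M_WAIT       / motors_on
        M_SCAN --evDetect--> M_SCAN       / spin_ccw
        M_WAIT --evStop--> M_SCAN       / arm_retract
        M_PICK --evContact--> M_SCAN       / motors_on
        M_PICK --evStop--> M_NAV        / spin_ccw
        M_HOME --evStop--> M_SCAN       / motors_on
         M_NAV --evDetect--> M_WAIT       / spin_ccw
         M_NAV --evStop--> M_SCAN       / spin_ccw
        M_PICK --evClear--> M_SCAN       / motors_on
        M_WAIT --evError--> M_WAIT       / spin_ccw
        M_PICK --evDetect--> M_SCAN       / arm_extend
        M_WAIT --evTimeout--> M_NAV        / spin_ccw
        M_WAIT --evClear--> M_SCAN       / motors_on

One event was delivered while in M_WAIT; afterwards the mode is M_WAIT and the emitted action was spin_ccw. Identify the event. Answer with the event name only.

try evDetect: (M_WAIT, evDetect) → (M_PICK, spin_cw)
try evError: (M_WAIT, evError) → (M_WAIT, spin_ccw)  ← matches
try evContact: (M_WAIT, evContact) → (M_WAIT, arm_retract)
try evStop: (M_WAIT, evStop) → (M_SCAN, arm_retract)
try evTimeout: (M_WAIT, evTimeout) → (M_NAV, spin_ccw)
try evClear: (M_WAIT, evClear) → (M_SCAN, motors_on)

evError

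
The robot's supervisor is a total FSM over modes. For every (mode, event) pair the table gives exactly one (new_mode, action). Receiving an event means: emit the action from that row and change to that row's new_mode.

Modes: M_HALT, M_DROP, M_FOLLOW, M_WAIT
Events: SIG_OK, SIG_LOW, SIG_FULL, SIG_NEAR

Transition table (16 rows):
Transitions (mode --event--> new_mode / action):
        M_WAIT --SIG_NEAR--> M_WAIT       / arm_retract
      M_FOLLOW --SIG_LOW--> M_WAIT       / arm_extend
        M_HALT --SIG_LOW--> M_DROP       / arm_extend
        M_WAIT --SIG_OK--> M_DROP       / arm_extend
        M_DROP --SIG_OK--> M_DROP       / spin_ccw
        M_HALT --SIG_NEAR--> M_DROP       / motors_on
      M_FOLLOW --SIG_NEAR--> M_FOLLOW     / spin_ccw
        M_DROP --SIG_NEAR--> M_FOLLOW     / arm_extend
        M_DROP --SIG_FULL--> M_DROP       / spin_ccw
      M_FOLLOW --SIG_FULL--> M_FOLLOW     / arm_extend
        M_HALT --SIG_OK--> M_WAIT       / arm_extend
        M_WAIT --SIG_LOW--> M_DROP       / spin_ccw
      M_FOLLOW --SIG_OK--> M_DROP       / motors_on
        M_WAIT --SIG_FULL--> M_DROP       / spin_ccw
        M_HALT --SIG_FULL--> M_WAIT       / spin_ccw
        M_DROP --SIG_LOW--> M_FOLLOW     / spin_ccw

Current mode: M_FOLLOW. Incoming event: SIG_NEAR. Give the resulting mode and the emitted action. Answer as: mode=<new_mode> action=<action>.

current mode = M_FOLLOW; filter table to that mode:
  (M_FOLLOW, SIG_LOW) → (M_WAIT, arm_extend)
  (M_FOLLOW, SIG_NEAR) → (M_FOLLOW, spin_ccw)  ← event matches
  (M_FOLLOW, SIG_FULL) → (M_FOLLOW, arm_extend)
  (M_FOLLOW, SIG_OK) → (M_DROP, motors_on)
event = SIG_NEAR selects (M_FOLLOW, spin_ccw)

mode=M_FOLLOW action=spin_ccw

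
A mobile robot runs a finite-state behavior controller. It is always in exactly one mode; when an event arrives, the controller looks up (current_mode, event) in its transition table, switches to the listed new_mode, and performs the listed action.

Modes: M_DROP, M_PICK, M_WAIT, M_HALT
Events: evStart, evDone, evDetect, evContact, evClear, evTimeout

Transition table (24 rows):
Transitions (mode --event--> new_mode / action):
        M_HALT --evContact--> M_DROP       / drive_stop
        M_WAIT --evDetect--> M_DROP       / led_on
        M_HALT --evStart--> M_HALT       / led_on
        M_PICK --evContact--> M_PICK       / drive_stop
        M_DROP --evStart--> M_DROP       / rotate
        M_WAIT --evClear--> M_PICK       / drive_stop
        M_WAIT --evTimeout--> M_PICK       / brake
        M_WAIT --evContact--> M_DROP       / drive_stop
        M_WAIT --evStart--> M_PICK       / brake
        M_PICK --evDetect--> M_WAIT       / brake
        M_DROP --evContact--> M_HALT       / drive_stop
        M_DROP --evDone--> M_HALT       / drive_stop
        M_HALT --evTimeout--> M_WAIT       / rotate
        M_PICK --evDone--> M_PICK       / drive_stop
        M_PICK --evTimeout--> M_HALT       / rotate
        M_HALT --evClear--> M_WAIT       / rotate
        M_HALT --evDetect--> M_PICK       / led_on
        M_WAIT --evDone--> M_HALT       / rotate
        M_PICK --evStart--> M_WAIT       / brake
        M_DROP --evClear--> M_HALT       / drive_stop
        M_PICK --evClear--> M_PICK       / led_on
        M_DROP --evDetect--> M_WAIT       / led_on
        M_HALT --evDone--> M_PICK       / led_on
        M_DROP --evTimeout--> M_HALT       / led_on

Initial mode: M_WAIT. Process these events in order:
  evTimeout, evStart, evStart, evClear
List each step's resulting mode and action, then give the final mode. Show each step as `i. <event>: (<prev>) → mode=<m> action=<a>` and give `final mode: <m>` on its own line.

final mode: M_PICK

1. evTimeout: (M_WAIT) → mode=M_PICK action=brake
2. evStart: (M_PICK) → mode=M_WAIT action=brake
3. evStart: (M_WAIT) → mode=M_PICK action=brake
4. evClear: (M_PICK) → mode=M_PICK action=led_on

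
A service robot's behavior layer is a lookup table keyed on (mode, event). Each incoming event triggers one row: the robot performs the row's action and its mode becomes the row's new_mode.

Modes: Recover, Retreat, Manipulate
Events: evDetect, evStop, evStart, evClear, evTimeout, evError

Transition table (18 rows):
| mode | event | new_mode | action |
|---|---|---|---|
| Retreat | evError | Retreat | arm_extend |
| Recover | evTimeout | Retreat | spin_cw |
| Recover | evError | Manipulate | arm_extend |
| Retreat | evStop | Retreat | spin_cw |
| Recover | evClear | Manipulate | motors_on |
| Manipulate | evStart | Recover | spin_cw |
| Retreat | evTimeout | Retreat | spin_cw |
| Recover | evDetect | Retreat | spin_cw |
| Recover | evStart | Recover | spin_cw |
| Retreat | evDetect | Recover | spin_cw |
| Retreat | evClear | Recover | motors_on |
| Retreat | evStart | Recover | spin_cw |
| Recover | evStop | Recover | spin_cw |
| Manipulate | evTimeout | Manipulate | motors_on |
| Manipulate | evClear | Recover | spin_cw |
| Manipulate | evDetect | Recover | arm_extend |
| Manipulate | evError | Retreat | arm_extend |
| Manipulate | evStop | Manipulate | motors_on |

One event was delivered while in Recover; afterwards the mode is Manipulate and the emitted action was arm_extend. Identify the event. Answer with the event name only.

try evDetect: (Recover, evDetect) → (Retreat, spin_cw)
try evStop: (Recover, evStop) → (Recover, spin_cw)
try evStart: (Recover, evStart) → (Recover, spin_cw)
try evClear: (Recover, evClear) → (Manipulate, motors_on)
try evTimeout: (Recover, evTimeout) → (Retreat, spin_cw)
try evError: (Recover, evError) → (Manipulate, arm_extend)  ← matches

evError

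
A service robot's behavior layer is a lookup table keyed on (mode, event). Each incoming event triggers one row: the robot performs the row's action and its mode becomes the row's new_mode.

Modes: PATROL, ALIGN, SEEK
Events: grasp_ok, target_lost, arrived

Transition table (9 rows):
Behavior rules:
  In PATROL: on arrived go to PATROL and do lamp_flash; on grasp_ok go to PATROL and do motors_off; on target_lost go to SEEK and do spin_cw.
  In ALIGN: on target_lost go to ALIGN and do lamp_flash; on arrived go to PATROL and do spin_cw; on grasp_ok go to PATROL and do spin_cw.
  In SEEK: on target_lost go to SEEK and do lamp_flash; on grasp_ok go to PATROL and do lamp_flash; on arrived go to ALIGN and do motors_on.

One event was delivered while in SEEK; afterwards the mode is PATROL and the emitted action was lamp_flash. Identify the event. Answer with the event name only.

try grasp_ok: (SEEK, grasp_ok) → (PATROL, lamp_flash)  ← matches
try target_lost: (SEEK, target_lost) → (SEEK, lamp_flash)
try arrived: (SEEK, arrived) → (ALIGN, motors_on)

grasp_ok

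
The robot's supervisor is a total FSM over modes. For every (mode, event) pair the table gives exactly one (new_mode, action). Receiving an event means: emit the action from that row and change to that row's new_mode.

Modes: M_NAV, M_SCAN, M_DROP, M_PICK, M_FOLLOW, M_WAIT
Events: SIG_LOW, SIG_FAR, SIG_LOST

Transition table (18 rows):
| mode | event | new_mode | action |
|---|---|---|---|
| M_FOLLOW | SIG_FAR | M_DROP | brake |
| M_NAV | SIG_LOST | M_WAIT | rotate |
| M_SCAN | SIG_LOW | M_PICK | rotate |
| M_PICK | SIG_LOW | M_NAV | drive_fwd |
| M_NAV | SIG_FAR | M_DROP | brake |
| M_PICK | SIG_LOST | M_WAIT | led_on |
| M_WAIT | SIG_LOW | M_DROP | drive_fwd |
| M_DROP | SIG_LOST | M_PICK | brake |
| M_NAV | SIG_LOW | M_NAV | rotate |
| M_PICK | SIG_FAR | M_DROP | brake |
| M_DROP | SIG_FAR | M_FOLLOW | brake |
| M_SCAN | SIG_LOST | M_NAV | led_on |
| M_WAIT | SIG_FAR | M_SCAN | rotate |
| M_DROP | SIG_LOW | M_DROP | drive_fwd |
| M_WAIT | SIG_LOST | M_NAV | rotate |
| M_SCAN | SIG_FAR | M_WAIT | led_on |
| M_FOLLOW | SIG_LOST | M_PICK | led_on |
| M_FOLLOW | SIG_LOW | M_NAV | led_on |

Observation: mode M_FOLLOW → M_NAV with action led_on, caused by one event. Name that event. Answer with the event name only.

try SIG_LOW: (M_FOLLOW, SIG_LOW) → (M_NAV, led_on)  ← matches
try SIG_FAR: (M_FOLLOW, SIG_FAR) → (M_DROP, brake)
try SIG_LOST: (M_FOLLOW, SIG_LOST) → (M_PICK, led_on)

SIG_LOW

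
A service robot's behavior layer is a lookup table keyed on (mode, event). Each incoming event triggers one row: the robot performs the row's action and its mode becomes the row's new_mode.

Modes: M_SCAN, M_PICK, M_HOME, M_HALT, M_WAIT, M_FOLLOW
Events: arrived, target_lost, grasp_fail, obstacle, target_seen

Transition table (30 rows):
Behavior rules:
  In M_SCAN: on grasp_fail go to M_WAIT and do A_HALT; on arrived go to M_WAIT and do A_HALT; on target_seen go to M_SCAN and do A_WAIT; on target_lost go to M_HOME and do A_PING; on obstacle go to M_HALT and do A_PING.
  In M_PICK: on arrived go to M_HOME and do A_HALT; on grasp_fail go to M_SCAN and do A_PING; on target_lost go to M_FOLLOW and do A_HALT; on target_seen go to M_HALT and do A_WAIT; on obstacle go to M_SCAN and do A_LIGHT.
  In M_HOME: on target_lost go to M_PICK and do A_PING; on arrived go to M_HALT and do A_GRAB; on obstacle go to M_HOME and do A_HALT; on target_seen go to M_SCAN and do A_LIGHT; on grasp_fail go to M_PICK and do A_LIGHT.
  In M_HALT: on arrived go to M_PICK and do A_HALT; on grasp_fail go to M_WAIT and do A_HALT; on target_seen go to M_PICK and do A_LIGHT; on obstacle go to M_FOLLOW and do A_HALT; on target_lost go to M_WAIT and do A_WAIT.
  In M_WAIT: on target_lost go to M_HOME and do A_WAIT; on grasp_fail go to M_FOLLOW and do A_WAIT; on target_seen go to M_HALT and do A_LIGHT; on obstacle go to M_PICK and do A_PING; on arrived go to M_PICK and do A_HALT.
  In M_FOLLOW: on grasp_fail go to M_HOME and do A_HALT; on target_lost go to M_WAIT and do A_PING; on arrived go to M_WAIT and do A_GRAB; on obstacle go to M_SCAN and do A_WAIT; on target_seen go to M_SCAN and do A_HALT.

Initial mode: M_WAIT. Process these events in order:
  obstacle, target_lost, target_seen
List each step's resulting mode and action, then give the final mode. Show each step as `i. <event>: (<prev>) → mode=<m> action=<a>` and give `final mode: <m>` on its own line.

final mode: M_SCAN

1. obstacle: (M_WAIT) → mode=M_PICK action=A_PING
2. target_lost: (M_PICK) → mode=M_FOLLOW action=A_HALT
3. target_seen: (M_FOLLOW) → mode=M_SCAN action=A_HALT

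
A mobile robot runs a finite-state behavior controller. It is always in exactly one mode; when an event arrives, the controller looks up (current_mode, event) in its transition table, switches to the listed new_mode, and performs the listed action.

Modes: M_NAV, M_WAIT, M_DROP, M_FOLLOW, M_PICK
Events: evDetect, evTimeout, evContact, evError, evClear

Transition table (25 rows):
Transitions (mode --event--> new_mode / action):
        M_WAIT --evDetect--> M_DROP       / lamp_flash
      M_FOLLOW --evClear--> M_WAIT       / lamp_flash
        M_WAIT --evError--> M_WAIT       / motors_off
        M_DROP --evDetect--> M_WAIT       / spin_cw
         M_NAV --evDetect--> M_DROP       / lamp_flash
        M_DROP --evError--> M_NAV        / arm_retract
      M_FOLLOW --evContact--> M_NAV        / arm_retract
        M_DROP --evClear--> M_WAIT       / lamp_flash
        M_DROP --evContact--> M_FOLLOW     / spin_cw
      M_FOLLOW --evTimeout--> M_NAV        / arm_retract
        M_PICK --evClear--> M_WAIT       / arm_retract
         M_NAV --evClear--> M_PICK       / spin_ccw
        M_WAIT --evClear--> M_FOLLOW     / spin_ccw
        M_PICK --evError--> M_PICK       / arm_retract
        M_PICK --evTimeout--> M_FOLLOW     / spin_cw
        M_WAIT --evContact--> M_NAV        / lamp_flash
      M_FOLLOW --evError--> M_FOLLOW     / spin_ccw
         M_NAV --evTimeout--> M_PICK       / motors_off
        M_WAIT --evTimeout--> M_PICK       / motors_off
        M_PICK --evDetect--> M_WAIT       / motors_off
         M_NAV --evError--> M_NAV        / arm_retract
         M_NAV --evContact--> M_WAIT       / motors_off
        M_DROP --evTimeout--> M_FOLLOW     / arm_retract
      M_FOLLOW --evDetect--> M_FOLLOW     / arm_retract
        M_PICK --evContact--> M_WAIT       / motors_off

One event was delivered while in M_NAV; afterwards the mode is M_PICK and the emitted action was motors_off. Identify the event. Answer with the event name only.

try evDetect: (M_NAV, evDetect) → (M_DROP, lamp_flash)
try evTimeout: (M_NAV, evTimeout) → (M_PICK, motors_off)  ← matches
try evContact: (M_NAV, evContact) → (M_WAIT, motors_off)
try evError: (M_NAV, evError) → (M_NAV, arm_retract)
try evClear: (M_NAV, evClear) → (M_PICK, spin_ccw)

evTimeout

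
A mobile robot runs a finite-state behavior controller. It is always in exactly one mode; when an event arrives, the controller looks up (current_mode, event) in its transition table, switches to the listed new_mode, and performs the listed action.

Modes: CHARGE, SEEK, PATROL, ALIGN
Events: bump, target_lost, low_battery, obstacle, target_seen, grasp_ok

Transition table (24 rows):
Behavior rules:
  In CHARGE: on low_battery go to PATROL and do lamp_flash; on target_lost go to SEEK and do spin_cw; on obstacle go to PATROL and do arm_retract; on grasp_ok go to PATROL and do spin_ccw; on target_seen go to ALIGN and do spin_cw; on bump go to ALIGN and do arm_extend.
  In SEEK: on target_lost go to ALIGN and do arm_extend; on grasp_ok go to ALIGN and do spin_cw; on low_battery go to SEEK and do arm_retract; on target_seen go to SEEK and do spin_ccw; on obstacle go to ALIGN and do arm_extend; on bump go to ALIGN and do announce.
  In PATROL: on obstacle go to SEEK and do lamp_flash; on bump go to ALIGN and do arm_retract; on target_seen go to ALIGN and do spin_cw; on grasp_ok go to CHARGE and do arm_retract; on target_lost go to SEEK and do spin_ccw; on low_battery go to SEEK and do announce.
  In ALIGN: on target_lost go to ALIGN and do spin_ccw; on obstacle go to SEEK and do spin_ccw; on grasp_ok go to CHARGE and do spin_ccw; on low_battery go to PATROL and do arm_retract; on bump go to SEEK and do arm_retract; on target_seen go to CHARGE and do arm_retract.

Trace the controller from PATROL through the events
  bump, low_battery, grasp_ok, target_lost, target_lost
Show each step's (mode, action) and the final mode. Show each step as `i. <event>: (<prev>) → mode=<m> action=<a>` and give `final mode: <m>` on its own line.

final mode: ALIGN

1. bump: (PATROL) → mode=ALIGN action=arm_retract
2. low_battery: (ALIGN) → mode=PATROL action=arm_retract
3. grasp_ok: (PATROL) → mode=CHARGE action=arm_retract
4. target_lost: (CHARGE) → mode=SEEK action=spin_cw
5. target_lost: (SEEK) → mode=ALIGN action=arm_extend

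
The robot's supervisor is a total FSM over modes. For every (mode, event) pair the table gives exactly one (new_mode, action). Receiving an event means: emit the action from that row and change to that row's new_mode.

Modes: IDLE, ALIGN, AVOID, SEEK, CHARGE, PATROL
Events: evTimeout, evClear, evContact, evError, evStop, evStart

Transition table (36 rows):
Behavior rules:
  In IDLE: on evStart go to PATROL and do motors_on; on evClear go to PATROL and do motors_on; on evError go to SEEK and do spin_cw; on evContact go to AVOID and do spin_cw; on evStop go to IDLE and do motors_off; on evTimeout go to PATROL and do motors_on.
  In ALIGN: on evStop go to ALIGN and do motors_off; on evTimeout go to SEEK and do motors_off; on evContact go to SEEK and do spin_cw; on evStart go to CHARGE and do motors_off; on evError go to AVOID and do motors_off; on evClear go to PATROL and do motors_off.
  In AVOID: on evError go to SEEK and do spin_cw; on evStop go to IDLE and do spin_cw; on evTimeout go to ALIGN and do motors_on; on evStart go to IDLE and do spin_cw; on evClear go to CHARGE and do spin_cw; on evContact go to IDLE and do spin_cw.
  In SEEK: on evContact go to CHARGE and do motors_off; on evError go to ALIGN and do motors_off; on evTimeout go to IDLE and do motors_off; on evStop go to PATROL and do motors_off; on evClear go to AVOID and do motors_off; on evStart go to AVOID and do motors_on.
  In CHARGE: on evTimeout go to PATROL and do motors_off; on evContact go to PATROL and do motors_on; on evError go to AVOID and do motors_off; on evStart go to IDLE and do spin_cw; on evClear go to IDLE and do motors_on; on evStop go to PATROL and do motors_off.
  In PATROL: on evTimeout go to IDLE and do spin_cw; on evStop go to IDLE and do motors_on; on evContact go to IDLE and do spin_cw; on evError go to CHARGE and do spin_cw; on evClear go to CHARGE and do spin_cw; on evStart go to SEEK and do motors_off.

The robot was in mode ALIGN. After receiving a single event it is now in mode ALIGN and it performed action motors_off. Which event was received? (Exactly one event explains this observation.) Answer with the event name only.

try evTimeout: (ALIGN, evTimeout) → (SEEK, motors_off)
try evClear: (ALIGN, evClear) → (PATROL, motors_off)
try evContact: (ALIGN, evContact) → (SEEK, spin_cw)
try evError: (ALIGN, evError) → (AVOID, motors_off)
try evStop: (ALIGN, evStop) → (ALIGN, motors_off)  ← matches
try evStart: (ALIGN, evStart) → (CHARGE, motors_off)

evStop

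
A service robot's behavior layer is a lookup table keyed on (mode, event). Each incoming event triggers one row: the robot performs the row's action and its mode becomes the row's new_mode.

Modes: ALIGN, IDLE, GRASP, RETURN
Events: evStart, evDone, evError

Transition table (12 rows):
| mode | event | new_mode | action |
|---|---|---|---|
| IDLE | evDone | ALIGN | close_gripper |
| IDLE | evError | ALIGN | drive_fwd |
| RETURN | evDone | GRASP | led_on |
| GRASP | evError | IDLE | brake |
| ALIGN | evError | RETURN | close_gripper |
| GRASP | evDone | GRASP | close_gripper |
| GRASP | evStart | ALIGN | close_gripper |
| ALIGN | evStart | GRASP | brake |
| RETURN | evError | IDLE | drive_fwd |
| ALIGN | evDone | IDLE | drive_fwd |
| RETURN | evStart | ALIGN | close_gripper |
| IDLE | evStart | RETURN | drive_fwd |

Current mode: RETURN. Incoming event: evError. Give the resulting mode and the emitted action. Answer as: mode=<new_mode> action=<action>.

mode=IDLE action=drive_fwd

current mode = RETURN; filter table to that mode:
  (RETURN, evDone) → (GRASP, led_on)
  (RETURN, evError) → (IDLE, drive_fwd)  ← event matches
  (RETURN, evStart) → (ALIGN, close_gripper)
event = evError selects (IDLE, drive_fwd)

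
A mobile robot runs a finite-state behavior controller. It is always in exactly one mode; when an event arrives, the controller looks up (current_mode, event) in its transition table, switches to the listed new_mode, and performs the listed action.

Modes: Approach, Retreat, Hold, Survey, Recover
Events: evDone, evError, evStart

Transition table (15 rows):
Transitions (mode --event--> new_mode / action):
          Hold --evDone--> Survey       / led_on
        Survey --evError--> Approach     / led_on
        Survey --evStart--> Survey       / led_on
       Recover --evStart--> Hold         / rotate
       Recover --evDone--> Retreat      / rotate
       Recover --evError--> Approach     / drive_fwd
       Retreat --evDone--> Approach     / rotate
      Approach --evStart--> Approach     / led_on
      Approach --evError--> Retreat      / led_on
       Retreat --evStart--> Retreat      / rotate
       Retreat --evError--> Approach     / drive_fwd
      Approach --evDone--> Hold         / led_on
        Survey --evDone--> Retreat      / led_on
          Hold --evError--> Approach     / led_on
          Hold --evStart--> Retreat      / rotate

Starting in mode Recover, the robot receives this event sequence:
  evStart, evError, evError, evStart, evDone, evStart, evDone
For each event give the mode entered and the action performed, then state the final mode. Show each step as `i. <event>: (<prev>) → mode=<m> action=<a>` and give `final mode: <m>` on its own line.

final mode: Hold

1. evStart: (Recover) → mode=Hold action=rotate
2. evError: (Hold) → mode=Approach action=led_on
3. evError: (Approach) → mode=Retreat action=led_on
4. evStart: (Retreat) → mode=Retreat action=rotate
5. evDone: (Retreat) → mode=Approach action=rotate
6. evStart: (Approach) → mode=Approach action=led_on
7. evDone: (Approach) → mode=Hold action=led_on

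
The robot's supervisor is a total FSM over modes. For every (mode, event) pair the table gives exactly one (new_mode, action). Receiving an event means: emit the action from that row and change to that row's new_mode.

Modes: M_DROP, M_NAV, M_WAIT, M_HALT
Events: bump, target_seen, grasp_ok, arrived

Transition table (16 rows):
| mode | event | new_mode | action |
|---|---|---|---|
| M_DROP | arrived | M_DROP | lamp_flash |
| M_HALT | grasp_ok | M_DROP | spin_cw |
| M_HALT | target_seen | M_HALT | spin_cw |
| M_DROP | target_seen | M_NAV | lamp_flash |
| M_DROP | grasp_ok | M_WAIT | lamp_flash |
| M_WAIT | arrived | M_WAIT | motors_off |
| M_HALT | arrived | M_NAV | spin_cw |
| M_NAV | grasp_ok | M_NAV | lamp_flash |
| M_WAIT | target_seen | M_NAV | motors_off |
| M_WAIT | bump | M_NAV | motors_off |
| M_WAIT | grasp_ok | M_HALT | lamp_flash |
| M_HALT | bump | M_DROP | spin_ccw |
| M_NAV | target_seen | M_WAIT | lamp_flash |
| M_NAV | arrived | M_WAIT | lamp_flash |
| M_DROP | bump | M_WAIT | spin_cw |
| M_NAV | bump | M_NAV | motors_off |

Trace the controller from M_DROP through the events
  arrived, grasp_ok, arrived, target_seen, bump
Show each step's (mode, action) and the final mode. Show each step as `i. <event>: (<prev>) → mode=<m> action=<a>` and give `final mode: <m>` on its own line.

final mode: M_NAV

1. arrived: (M_DROP) → mode=M_DROP action=lamp_flash
2. grasp_ok: (M_DROP) → mode=M_WAIT action=lamp_flash
3. arrived: (M_WAIT) → mode=M_WAIT action=motors_off
4. target_seen: (M_WAIT) → mode=M_NAV action=motors_off
5. bump: (M_NAV) → mode=M_NAV action=motors_off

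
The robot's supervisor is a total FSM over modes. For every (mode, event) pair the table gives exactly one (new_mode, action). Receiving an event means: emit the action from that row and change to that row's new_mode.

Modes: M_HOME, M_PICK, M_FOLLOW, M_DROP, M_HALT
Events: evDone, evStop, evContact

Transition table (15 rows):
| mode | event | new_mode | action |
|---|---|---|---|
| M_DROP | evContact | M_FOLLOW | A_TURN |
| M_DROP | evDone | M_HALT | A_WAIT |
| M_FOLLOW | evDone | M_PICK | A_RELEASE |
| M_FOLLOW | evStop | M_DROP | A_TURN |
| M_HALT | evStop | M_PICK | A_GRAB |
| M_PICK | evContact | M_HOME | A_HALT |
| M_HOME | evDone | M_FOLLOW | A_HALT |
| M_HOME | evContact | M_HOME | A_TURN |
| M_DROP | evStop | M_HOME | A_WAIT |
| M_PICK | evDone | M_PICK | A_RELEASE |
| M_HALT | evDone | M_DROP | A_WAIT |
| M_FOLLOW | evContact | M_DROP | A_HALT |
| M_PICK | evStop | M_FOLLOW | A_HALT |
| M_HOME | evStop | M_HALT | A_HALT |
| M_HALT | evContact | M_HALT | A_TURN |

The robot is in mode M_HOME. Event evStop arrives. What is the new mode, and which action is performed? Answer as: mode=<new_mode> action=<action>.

current mode = M_HOME; filter table to that mode:
  (M_HOME, evDone) → (M_FOLLOW, A_HALT)
  (M_HOME, evContact) → (M_HOME, A_TURN)
  (M_HOME, evStop) → (M_HALT, A_HALT)  ← event matches
event = evStop selects (M_HALT, A_HALT)

mode=M_HALT action=A_HALT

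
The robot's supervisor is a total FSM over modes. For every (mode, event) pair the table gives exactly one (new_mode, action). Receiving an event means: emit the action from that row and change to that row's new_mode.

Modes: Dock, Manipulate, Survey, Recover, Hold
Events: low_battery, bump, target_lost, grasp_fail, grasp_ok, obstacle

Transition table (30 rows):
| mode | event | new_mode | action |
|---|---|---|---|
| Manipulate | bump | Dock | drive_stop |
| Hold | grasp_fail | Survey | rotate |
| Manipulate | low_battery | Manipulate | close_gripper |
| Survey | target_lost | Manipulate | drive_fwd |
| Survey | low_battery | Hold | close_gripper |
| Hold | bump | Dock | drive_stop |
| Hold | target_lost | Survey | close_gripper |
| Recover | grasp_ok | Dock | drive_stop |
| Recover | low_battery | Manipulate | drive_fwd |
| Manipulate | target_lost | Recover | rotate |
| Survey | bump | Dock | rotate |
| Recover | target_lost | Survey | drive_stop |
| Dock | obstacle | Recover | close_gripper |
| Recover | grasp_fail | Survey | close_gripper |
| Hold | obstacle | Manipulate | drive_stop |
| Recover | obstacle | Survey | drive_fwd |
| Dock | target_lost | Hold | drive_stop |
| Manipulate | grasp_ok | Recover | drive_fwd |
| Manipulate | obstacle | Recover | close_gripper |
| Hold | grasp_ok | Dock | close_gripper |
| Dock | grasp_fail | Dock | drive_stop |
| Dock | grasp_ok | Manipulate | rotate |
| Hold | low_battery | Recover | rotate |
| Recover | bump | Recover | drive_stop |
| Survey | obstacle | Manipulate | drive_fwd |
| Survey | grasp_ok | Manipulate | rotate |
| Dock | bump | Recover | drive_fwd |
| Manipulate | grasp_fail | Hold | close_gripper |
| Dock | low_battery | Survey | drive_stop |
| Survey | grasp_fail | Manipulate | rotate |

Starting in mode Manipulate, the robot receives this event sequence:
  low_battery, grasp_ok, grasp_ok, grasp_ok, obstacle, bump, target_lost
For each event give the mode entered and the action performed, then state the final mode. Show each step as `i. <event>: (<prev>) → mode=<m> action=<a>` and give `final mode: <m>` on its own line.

final mode: Survey

1. low_battery: (Manipulate) → mode=Manipulate action=close_gripper
2. grasp_ok: (Manipulate) → mode=Recover action=drive_fwd
3. grasp_ok: (Recover) → mode=Dock action=drive_stop
4. grasp_ok: (Dock) → mode=Manipulate action=rotate
5. obstacle: (Manipulate) → mode=Recover action=close_gripper
6. bump: (Recover) → mode=Recover action=drive_stop
7. target_lost: (Recover) → mode=Survey action=drive_stop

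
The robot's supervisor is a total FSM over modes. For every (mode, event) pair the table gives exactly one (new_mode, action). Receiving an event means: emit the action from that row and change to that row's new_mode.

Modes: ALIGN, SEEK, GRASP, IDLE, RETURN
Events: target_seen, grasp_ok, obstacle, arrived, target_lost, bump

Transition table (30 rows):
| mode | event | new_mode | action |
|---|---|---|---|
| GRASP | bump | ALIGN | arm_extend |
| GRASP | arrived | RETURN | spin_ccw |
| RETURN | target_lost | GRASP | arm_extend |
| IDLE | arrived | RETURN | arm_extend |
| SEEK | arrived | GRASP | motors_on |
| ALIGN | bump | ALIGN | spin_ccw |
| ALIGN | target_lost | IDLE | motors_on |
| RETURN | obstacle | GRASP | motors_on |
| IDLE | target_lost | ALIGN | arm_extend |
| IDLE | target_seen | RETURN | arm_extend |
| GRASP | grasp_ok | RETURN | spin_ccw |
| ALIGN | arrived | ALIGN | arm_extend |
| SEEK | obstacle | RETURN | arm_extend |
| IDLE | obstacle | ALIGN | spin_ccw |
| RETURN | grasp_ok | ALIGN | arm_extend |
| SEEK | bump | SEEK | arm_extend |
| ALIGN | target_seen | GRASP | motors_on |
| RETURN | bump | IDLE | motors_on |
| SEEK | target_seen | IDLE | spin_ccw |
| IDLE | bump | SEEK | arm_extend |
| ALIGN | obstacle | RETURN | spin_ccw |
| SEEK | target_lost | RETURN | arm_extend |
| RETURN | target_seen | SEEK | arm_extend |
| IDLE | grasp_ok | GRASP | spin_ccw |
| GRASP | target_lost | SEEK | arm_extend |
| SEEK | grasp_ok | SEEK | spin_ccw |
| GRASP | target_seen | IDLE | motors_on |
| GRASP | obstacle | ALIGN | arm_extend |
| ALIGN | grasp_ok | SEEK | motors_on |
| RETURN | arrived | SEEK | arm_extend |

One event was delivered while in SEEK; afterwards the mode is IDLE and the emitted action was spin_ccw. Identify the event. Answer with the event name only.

target_seen

try target_seen: (SEEK, target_seen) → (IDLE, spin_ccw)  ← matches
try grasp_ok: (SEEK, grasp_ok) → (SEEK, spin_ccw)
try obstacle: (SEEK, obstacle) → (RETURN, arm_extend)
try arrived: (SEEK, arrived) → (GRASP, motors_on)
try target_lost: (SEEK, target_lost) → (RETURN, arm_extend)
try bump: (SEEK, bump) → (SEEK, arm_extend)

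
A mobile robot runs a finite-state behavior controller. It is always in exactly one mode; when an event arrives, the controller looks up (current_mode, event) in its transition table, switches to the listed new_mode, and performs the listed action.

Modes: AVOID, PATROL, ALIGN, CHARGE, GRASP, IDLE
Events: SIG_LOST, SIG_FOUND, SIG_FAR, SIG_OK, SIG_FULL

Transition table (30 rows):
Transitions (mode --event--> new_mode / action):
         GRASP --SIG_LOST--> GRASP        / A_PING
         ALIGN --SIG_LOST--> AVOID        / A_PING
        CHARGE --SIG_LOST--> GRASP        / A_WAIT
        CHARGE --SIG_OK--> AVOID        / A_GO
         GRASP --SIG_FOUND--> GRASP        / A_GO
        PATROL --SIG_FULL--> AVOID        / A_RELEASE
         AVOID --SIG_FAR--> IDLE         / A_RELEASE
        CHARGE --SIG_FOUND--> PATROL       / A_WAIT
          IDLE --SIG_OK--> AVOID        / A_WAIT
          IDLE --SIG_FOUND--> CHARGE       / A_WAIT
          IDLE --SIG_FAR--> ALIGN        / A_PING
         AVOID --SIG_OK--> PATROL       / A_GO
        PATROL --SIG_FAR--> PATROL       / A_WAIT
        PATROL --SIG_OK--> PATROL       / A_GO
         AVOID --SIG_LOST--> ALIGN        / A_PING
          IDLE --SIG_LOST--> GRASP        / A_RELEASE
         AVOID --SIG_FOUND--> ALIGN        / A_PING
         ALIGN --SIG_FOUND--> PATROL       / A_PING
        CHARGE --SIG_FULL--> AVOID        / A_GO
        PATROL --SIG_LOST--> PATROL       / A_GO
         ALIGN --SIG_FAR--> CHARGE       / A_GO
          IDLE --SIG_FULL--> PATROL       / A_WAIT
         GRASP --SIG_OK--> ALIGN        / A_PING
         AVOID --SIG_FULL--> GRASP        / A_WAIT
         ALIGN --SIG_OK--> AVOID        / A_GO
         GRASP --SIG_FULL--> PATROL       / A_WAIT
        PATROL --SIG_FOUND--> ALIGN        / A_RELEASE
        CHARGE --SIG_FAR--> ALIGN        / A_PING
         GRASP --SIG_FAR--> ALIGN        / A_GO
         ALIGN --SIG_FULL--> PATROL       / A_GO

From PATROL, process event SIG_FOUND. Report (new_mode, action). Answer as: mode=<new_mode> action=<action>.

current mode = PATROL; filter table to that mode:
  (PATROL, SIG_FULL) → (AVOID, A_RELEASE)
  (PATROL, SIG_FAR) → (PATROL, A_WAIT)
  (PATROL, SIG_OK) → (PATROL, A_GO)
  (PATROL, SIG_LOST) → (PATROL, A_GO)
  (PATROL, SIG_FOUND) → (ALIGN, A_RELEASE)  ← event matches
event = SIG_FOUND selects (ALIGN, A_RELEASE)

mode=ALIGN action=A_RELEASE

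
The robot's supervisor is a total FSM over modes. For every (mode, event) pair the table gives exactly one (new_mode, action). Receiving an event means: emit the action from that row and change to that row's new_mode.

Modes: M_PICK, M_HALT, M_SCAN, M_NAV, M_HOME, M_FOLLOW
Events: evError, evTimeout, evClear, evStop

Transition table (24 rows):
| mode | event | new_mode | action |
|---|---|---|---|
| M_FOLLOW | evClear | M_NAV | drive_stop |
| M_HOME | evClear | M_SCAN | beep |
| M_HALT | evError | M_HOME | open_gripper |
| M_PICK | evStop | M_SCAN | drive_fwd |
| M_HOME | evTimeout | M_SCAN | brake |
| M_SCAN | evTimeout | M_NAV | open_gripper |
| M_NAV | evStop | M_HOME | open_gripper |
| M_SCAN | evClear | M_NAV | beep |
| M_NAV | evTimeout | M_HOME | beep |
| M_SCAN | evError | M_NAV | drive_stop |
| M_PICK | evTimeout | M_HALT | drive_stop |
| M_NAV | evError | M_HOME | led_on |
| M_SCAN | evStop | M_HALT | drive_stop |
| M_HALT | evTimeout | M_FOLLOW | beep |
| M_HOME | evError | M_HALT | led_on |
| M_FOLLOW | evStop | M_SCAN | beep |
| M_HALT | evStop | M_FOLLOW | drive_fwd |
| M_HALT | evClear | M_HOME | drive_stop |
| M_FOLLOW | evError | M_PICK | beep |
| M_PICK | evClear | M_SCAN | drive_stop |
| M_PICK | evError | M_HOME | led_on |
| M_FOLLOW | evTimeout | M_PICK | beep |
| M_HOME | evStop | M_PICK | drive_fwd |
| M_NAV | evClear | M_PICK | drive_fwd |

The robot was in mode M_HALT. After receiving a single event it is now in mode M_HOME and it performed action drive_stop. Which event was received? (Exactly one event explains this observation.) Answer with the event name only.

try evError: (M_HALT, evError) → (M_HOME, open_gripper)
try evTimeout: (M_HALT, evTimeout) → (M_FOLLOW, beep)
try evClear: (M_HALT, evClear) → (M_HOME, drive_stop)  ← matches
try evStop: (M_HALT, evStop) → (M_FOLLOW, drive_fwd)

evClear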